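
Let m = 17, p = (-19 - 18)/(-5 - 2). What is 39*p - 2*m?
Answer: 1205/7 ≈ 172.14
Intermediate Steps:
p = 37/7 (p = -37/(-7) = -37*(-⅐) = 37/7 ≈ 5.2857)
39*p - 2*m = 39*(37/7) - 2*17 = 1443/7 - 34 = 1205/7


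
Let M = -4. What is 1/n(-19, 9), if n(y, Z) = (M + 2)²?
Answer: ¼ ≈ 0.25000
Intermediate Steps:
n(y, Z) = 4 (n(y, Z) = (-4 + 2)² = (-2)² = 4)
1/n(-19, 9) = 1/4 = ¼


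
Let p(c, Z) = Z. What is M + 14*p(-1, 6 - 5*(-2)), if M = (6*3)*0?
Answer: 224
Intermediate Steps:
M = 0 (M = 18*0 = 0)
M + 14*p(-1, 6 - 5*(-2)) = 0 + 14*(6 - 5*(-2)) = 0 + 14*(6 + 10) = 0 + 14*16 = 0 + 224 = 224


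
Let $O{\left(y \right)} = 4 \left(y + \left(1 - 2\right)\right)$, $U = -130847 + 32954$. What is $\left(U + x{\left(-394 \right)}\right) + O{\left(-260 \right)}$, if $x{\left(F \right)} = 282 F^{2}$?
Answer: $43677615$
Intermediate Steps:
$U = -97893$
$O{\left(y \right)} = -4 + 4 y$ ($O{\left(y \right)} = 4 \left(y + \left(1 - 2\right)\right) = 4 \left(y - 1\right) = 4 \left(-1 + y\right) = -4 + 4 y$)
$\left(U + x{\left(-394 \right)}\right) + O{\left(-260 \right)} = \left(-97893 + 282 \left(-394\right)^{2}\right) + \left(-4 + 4 \left(-260\right)\right) = \left(-97893 + 282 \cdot 155236\right) - 1044 = \left(-97893 + 43776552\right) - 1044 = 43678659 - 1044 = 43677615$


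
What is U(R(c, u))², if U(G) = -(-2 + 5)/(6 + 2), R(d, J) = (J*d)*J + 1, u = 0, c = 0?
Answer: 9/64 ≈ 0.14063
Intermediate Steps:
R(d, J) = 1 + d*J² (R(d, J) = d*J² + 1 = 1 + d*J²)
U(G) = -3/8
U(R(c, u))² = (-3/8)² = 9/64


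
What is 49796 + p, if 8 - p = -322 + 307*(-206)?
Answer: 113368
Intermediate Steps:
p = 63572 (p = 8 - (-322 + 307*(-206)) = 8 - (-322 - 63242) = 8 - 1*(-63564) = 8 + 63564 = 63572)
49796 + p = 49796 + 63572 = 113368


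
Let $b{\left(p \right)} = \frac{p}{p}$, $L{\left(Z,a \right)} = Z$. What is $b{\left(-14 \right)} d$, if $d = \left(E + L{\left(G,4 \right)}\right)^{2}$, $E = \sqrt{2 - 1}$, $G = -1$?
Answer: $0$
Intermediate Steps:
$E = 1$ ($E = \sqrt{1} = 1$)
$d = 0$ ($d = \left(1 - 1\right)^{2} = 0^{2} = 0$)
$b{\left(p \right)} = 1$
$b{\left(-14 \right)} d = 1 \cdot 0 = 0$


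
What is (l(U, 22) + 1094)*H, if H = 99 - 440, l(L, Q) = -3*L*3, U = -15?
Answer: -419089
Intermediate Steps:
l(L, Q) = -9*L
H = -341
(l(U, 22) + 1094)*H = (-9*(-15) + 1094)*(-341) = (135 + 1094)*(-341) = 1229*(-341) = -419089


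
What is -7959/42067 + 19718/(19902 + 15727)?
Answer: 545905895/1498805143 ≈ 0.36423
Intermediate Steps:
-7959/42067 + 19718/(19902 + 15727) = -7959*1/42067 + 19718/35629 = -7959/42067 + 19718*(1/35629) = -7959/42067 + 19718/35629 = 545905895/1498805143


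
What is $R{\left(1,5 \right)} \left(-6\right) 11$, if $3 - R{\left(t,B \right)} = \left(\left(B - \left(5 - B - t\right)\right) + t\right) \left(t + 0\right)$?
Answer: $264$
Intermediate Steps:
$R{\left(t,B \right)} = 3 - t \left(-5 + 2 B + 2 t\right)$ ($R{\left(t,B \right)} = 3 - \left(\left(B - \left(5 - B - t\right)\right) + t\right) \left(t + 0\right) = 3 - \left(\left(B - \left(5 - B - t\right)\right) + t\right) t = 3 - \left(\left(B + \left(-5 + B + t\right)\right) + t\right) t = 3 - \left(\left(-5 + t + 2 B\right) + t\right) t = 3 - \left(-5 + 2 B + 2 t\right) t = 3 - t \left(-5 + 2 B + 2 t\right)$)
$R{\left(1,5 \right)} \left(-6\right) 11 = \left(3 - 2 \cdot 1^{2} + 5 \cdot 1 - 10 \cdot 1\right) \left(-6\right) 11 = \left(3 - 2 + 5 - 10\right) \left(-6\right) 11 = \left(-4\right) \left(-6\right) 11 = 24 \cdot 11 = 264$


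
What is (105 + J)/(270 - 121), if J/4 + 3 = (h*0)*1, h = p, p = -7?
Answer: 93/149 ≈ 0.62416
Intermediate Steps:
h = -7
J = -12 (J = -12 + 4*(-7*0*1) = -12 + 4*(0*1) = -12 + 4*0 = -12 + 0 = -12)
(105 + J)/(270 - 121) = (105 - 12)/(270 - 121) = 93/149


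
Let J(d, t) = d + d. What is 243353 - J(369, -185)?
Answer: 242615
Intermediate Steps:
J(d, t) = 2*d
243353 - J(369, -185) = 243353 - 2*369 = 243353 - 1*738 = 243353 - 738 = 242615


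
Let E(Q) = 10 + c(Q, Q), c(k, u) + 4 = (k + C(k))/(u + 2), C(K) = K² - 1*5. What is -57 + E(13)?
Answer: -196/5 ≈ -39.200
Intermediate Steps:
C(K) = -5 + K² (C(K) = K² - 5 = -5 + K²)
c(k, u) = -4 + (-5 + k + k²)/(2 + u) (c(k, u) = -4 + (k + (-5 + k²))/(u + 2) = -4 + (-5 + k + k²)/(2 + u))
E(Q) = 10 + (-13 + Q² - 3*Q)/(2 + Q) (E(Q) = 10 + (-13 + Q + Q² - 4*Q)/(2 + Q) = 10 + (-13 + Q² - 3*Q)/(2 + Q))
-57 + E(13) = -57 + (7 + 13² + 7*13)/(2 + 13) = -57 + (7 + 169 + 91)/15 = -57 + (1/15)*267 = -57 + 89/5 = -196/5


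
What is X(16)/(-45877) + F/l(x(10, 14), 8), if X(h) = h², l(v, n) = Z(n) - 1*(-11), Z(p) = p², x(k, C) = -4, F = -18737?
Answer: -859616549/3440775 ≈ -249.83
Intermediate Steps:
l(v, n) = 11 + n² (l(v, n) = n² - 1*(-11) = n² + 11 = 11 + n²)
X(16)/(-45877) + F/l(x(10, 14), 8) = 16²/(-45877) - 18737/(11 + 8²) = 256*(-1/45877) - 18737/(11 + 64) = -256/45877 - 18737/75 = -859616549/3440775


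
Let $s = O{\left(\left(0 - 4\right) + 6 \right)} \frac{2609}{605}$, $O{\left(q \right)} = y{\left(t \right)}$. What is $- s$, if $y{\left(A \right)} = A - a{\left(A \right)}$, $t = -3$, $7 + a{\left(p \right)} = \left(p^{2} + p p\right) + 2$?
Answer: $\frac{41744}{605} \approx 68.998$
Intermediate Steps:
$a{\left(p \right)} = -5 + 2 p^{2}$ ($a{\left(p \right)} = -7 + \left(\left(p^{2} + p p\right) + 2\right) = -7 + \left(\left(p^{2} + p^{2}\right) + 2\right) = -7 + \left(2 p^{2} + 2\right) = -7 + \left(2 + 2 p^{2}\right) = -5 + 2 p^{2}$)
$y{\left(A \right)} = 5 + A - 2 A^{2}$ ($y{\left(A \right)} = A - \left(-5 + 2 A^{2}\right) = 5 + A - 2 A^{2}$)
$O{\left(q \right)} = -16$ ($O{\left(q \right)} = 5 - 3 - 2 \left(-3\right)^{2} = 5 - 3 - 18 = -16$)
$s = - \frac{41744}{605}$ ($s = - 16 \cdot \frac{2609}{605} = - 16 \cdot 2609 \cdot \frac{1}{605} = \left(-16\right) \frac{2609}{605} = - \frac{41744}{605} \approx -68.998$)
$- s = \left(-1\right) \left(- \frac{41744}{605}\right) = \frac{41744}{605}$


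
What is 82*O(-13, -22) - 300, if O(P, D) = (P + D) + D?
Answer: -4974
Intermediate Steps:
O(P, D) = P + 2*D (O(P, D) = (D + P) + D = P + 2*D)
82*O(-13, -22) - 300 = 82*(-13 + 2*(-22)) - 300 = 82*(-13 - 44) - 300 = 82*(-57) - 300 = -4674 - 300 = -4974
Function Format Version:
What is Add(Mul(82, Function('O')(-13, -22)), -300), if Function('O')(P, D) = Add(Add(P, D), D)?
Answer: -4974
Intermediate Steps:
Function('O')(P, D) = Add(P, Mul(2, D)) (Function('O')(P, D) = Add(Add(D, P), D) = Add(P, Mul(2, D)))
Add(Mul(82, Function('O')(-13, -22)), -300) = Add(Mul(82, Add(-13, Mul(2, -22))), -300) = Add(Mul(82, Add(-13, -44)), -300) = Add(Mul(82, -57), -300) = Add(-4674, -300) = -4974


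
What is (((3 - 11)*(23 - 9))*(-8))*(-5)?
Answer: -4480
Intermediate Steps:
(((3 - 11)*(23 - 9))*(-8))*(-5) = (-8*14*(-8))*(-5) = -112*(-8)*(-5) = 896*(-5) = -4480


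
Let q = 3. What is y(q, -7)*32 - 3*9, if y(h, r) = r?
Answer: -251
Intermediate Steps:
y(q, -7)*32 - 3*9 = -7*32 - 3*9 = -224 - 27 = -251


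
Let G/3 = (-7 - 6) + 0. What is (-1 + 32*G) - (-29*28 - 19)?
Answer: -418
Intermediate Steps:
G = -39 (G = 3*((-7 - 6) + 0) = 3*(-13 + 0) = 3*(-13) = -39)
(-1 + 32*G) - (-29*28 - 19) = (-1 + 32*(-39)) - (-29*28 - 19) = (-1 - 1248) - (-812 - 19) = -1249 - 1*(-831) = -1249 + 831 = -418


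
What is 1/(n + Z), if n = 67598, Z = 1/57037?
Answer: 57037/3855587127 ≈ 1.4793e-5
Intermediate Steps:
Z = 1/57037 ≈ 1.7532e-5
1/(n + Z) = 1/(67598 + 1/57037) = 1/(3855587127/57037) = 57037/3855587127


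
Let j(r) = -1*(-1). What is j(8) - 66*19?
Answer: -1253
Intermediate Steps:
j(r) = 1
j(8) - 66*19 = 1 - 66*19 = 1 - 1254 = -1253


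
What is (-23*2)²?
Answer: 2116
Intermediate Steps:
(-23*2)² = (-46)² = 2116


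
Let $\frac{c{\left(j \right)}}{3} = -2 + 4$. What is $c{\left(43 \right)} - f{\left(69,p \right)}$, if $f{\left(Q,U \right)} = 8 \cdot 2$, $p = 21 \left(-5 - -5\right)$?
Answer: $-10$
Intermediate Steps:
$p = 0$ ($p = 21 \left(-5 + 5\right) = 21 \cdot 0 = 0$)
$f{\left(Q,U \right)} = 16$
$c{\left(j \right)} = 6$ ($c{\left(j \right)} = 3 \left(-2 + 4\right) = 3 \cdot 2 = 6$)
$c{\left(43 \right)} - f{\left(69,p \right)} = 6 - 16 = -10$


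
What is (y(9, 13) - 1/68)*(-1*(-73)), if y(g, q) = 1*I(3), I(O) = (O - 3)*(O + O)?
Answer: -73/68 ≈ -1.0735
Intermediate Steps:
I(O) = 2*O*(-3 + O) (I(O) = (-3 + O)*(2*O) = 2*O*(-3 + O))
y(g, q) = 0 (y(g, q) = 1*(2*3*(-3 + 3)) = 1*(2*3*0) = 1*0 = 0)
(y(9, 13) - 1/68)*(-1*(-73)) = (0 - 1/68)*(-1*(-73)) = (0 - 1*1/68)*73 = (0 - 1/68)*73 = -1/68*73 = -73/68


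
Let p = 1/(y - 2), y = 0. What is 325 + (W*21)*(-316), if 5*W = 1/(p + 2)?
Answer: -2799/5 ≈ -559.80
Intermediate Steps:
p = -½ (p = 1/(0 - 2) = 1/(-2) = -½ ≈ -0.50000)
W = 2/15 (W = 1/(5*(-½ + 2)) = 1/(5*(3/2)) = (⅕)*(⅔) = 2/15 ≈ 0.13333)
325 + (W*21)*(-316) = 325 + ((2/15)*21)*(-316) = 325 + (14/5)*(-316) = 325 - 4424/5 = -2799/5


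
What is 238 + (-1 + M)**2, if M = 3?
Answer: 242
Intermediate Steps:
238 + (-1 + M)**2 = 238 + (-1 + 3)**2 = 238 + 2**2 = 238 + 4 = 242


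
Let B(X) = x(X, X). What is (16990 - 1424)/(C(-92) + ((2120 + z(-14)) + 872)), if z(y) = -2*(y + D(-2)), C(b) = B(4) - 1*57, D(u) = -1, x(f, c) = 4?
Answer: 15566/2969 ≈ 5.2428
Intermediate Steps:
B(X) = 4
C(b) = -53 (C(b) = 4 - 1*57 = 4 - 57 = -53)
z(y) = 2 - 2*y (z(y) = -2*(y - 1) = -2*(-1 + y) = 2 - 2*y)
(16990 - 1424)/(C(-92) + ((2120 + z(-14)) + 872)) = (16990 - 1424)/(-53 + ((2120 + (2 - 2*(-14))) + 872)) = 15566/(-53 + ((2120 + (2 + 28)) + 872)) = 15566/(-53 + ((2120 + 30) + 872)) = 15566/(-53 + (2150 + 872)) = 15566/(-53 + 3022) = 15566/2969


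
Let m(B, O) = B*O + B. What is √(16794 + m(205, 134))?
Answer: 27*√61 ≈ 210.88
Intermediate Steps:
m(B, O) = B + B*O
√(16794 + m(205, 134)) = √(16794 + 205*(1 + 134)) = √(16794 + 205*135) = √(16794 + 27675) = √44469 = 27*√61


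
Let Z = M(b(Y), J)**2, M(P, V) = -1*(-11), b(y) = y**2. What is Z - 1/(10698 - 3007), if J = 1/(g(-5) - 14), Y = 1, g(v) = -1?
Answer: 930610/7691 ≈ 121.00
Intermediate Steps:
J = -1/15 (J = 1/(-1 - 14) = 1/(-15) = -1/15 ≈ -0.066667)
M(P, V) = 11
Z = 121 (Z = 11**2 = 121)
Z - 1/(10698 - 3007) = 121 - 1/(10698 - 3007) = 121 - 1/7691 = 930610/7691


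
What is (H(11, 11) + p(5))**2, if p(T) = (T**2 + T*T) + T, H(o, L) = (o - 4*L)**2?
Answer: 1308736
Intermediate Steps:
p(T) = T + 2*T**2 (p(T) = (T**2 + T**2) + T = 2*T**2 + T = T + 2*T**2)
(H(11, 11) + p(5))**2 = ((-1*11 + 4*11)**2 + 5*(1 + 2*5))**2 = ((-11 + 44)**2 + 5*(1 + 10))**2 = (33**2 + 5*11)**2 = (1089 + 55)**2 = 1144**2 = 1308736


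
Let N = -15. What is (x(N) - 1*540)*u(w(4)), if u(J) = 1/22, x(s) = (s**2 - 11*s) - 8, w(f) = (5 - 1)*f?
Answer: -79/11 ≈ -7.1818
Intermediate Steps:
w(f) = 4*f
x(s) = -8 + s**2 - 11*s
u(J) = 1/22
(x(N) - 1*540)*u(w(4)) = ((-8 + (-15)**2 - 11*(-15)) - 1*540)*(1/22) = ((-8 + 225 + 165) - 540)*(1/22) = (382 - 540)*(1/22) = -158*1/22 = -79/11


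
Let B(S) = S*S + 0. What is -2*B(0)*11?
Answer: 0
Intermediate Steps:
B(S) = S**2 (B(S) = S**2 + 0 = S**2)
-2*B(0)*11 = -2*0**2*11 = -2*0*11 = 0*11 = 0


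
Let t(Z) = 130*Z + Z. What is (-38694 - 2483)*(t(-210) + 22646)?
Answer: 200284928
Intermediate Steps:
t(Z) = 131*Z
(-38694 - 2483)*(t(-210) + 22646) = (-38694 - 2483)*(131*(-210) + 22646) = -41177*(-27510 + 22646) = -41177*(-4864) = 200284928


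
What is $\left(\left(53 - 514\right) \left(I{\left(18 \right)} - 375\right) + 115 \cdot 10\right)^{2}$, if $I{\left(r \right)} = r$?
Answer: $27465438529$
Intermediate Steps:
$\left(\left(53 - 514\right) \left(I{\left(18 \right)} - 375\right) + 115 \cdot 10\right)^{2} = \left(\left(53 - 514\right) \left(18 - 375\right) + 115 \cdot 10\right)^{2} = \left(\left(-461\right) \left(-357\right) + 1150\right)^{2} = \left(164577 + 1150\right)^{2} = 165727^{2} = 27465438529$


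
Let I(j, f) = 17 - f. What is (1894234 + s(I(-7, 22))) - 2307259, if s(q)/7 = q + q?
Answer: -413095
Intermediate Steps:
s(q) = 14*q (s(q) = 7*(q + q) = 7*(2*q) = 14*q)
(1894234 + s(I(-7, 22))) - 2307259 = (1894234 + 14*(17 - 1*22)) - 2307259 = (1894234 + 14*(17 - 22)) - 2307259 = (1894234 + 14*(-5)) - 2307259 = (1894234 - 70) - 2307259 = 1894164 - 2307259 = -413095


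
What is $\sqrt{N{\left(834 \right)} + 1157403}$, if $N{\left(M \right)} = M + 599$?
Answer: $2 \sqrt{289709} \approx 1076.5$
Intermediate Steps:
$N{\left(M \right)} = 599 + M$
$\sqrt{N{\left(834 \right)} + 1157403} = \sqrt{\left(599 + 834\right) + 1157403} = \sqrt{1433 + 1157403} = \sqrt{1158836} = 2 \sqrt{289709}$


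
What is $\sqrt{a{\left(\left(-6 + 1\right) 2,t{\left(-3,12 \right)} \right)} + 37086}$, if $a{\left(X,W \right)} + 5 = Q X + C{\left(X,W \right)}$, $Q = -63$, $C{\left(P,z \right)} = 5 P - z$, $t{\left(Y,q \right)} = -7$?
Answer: $2 \sqrt{9417} \approx 194.08$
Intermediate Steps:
$C{\left(P,z \right)} = - z + 5 P$
$a{\left(X,W \right)} = -5 - W - 58 X$ ($a{\left(X,W \right)} = -5 - \left(W + 58 X\right) = -5 - W - 58 X$)
$\sqrt{a{\left(\left(-6 + 1\right) 2,t{\left(-3,12 \right)} \right)} + 37086} = \sqrt{\left(-5 - -7 - 58 \left(-6 + 1\right) 2\right) + 37086} = \sqrt{\left(-5 + 7 - 58 \left(\left(-5\right) 2\right)\right) + 37086} = \sqrt{\left(-5 + 7 - -580\right) + 37086} = \sqrt{\left(-5 + 7 + 580\right) + 37086} = \sqrt{582 + 37086} = \sqrt{37668} = 2 \sqrt{9417}$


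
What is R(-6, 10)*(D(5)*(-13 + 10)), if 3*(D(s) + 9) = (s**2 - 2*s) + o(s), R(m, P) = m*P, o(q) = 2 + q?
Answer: -300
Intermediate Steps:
R(m, P) = P*m
D(s) = -25/3 - s/3 + s**2/3 (D(s) = -9 + ((s**2 - 2*s) + (2 + s))/3 = -9 + (2 + s**2 - s)/3 = -9 + (2/3 - s/3 + s**2/3) = -25/3 - s/3 + s**2/3)
R(-6, 10)*(D(5)*(-13 + 10)) = (10*(-6))*((-25/3 - 1/3*5 + (1/3)*5**2)*(-13 + 10)) = -60*(-25/3 - 5/3 + (1/3)*25)*(-3) = -60*(-25/3 - 5/3 + 25/3)*(-3) = -(-100)*(-3) = -60*5 = -300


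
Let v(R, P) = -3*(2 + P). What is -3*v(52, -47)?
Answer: -405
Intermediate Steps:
v(R, P) = -6 - 3*P
-3*v(52, -47) = -3*(-6 - 3*(-47)) = -3*(-6 + 141) = -3*135 = -405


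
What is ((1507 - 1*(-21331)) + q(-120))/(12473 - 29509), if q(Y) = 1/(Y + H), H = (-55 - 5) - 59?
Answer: -5458281/4071604 ≈ -1.3406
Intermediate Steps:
H = -119 (H = -60 - 59 = -119)
q(Y) = 1/(-119 + Y) (q(Y) = 1/(Y - 119) = 1/(-119 + Y))
((1507 - 1*(-21331)) + q(-120))/(12473 - 29509) = ((1507 - 1*(-21331)) + 1/(-119 - 120))/(12473 - 29509) = ((1507 + 21331) + 1/(-239))/(-17036) = (22838 - 1/239)*(-1/17036) = (5458281/239)*(-1/17036) = -5458281/4071604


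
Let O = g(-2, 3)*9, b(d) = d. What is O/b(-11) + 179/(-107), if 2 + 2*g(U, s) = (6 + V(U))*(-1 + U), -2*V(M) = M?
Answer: 18211/2354 ≈ 7.7362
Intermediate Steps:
V(M) = -M/2
g(U, s) = -1 + (-1 + U)*(6 - U/2)/2 (g(U, s) = -1 + ((6 - U/2)*(-1 + U))/2 = -1 + ((-1 + U)*(6 - U/2))/2 = -1 + (-1 + U)*(6 - U/2)/2)
O = -207/2 (O = (-4 - ¼*(-2)² + (13/4)*(-2))*9 = (-4 - ¼*4 - 13/2)*9 = (-4 - 1 - 13/2)*9 = -23/2*9 = -207/2 ≈ -103.50)
O/b(-11) + 179/(-107) = -207/2/(-11) + 179/(-107) = -207/2*(-1/11) + 179*(-1/107) = 207/22 - 179/107 = 18211/2354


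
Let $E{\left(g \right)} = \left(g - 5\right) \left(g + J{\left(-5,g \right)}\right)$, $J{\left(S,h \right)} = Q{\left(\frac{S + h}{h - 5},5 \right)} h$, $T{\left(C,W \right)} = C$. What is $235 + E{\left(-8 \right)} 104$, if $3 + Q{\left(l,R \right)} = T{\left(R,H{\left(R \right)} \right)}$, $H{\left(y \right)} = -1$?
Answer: $32683$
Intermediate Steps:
$Q{\left(l,R \right)} = -3 + R$
$J{\left(S,h \right)} = 2 h$ ($J{\left(S,h \right)} = \left(-3 + 5\right) h = 2 h$)
$E{\left(g \right)} = 3 g \left(-5 + g\right)$ ($E{\left(g \right)} = \left(g - 5\right) \left(g + 2 g\right) = \left(-5 + g\right) 3 g = 3 g \left(-5 + g\right)$)
$235 + E{\left(-8 \right)} 104 = 235 + 3 \left(-8\right) \left(-5 - 8\right) 104 = 235 + 3 \left(-8\right) \left(-13\right) 104 = 235 + 312 \cdot 104 = 235 + 32448 = 32683$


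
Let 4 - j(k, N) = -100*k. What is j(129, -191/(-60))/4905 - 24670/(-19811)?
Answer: 376647494/97172955 ≈ 3.8761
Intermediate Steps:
j(k, N) = 4 + 100*k (j(k, N) = 4 - (-100)*k = 4 + 100*k)
j(129, -191/(-60))/4905 - 24670/(-19811) = (4 + 100*129)/4905 - 24670/(-19811) = (4 + 12900)*(1/4905) - 24670*(-1/19811) = 12904*(1/4905) + 24670/19811 = 12904/4905 + 24670/19811 = 376647494/97172955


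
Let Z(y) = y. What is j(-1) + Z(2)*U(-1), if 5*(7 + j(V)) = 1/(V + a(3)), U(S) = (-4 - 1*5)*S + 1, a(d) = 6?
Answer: 326/25 ≈ 13.040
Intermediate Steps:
U(S) = 1 - 9*S (U(S) = (-4 - 5)*S + 1 = -9*S + 1 = 1 - 9*S)
j(V) = -7 + 1/(5*(6 + V)) (j(V) = -7 + 1/(5*(V + 6)) = -7 + 1/(5*(6 + V)))
j(-1) + Z(2)*U(-1) = (-209 - 35*(-1))/(5*(6 - 1)) + 2*(1 - 9*(-1)) = (⅕)*(-209 + 35)/5 + 2*(1 + 9) = (⅕)*(⅕)*(-174) + 2*10 = -174/25 + 20 = 326/25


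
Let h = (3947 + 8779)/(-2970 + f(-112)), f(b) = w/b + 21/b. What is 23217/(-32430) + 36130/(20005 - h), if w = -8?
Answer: 78410784903497/71952966117370 ≈ 1.0898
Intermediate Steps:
f(b) = 13/b (f(b) = -8/b + 21/b = 13/b)
h = -1425312/332653 (h = (3947 + 8779)/(-2970 + 13/(-112)) = 12726/(-2970 + 13*(-1/112)) = 12726/(-2970 - 13/112) = 12726/(-332653/112) = 12726*(-112/332653) = -1425312/332653 ≈ -4.2847)
23217/(-32430) + 36130/(20005 - h) = 23217/(-32430) + 36130/(20005 - 1*(-1425312/332653)) = 23217*(-1/32430) + 36130/(20005 + 1425312/332653) = -7739/10810 + 36130/(6656148577/332653) = -7739/10810 + 36130*(332653/6656148577) = -7739/10810 + 12018752890/6656148577 = 78410784903497/71952966117370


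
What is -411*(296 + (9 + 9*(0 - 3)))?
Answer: -114258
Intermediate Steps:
-411*(296 + (9 + 9*(0 - 3))) = -411*(296 + (9 + 9*(-3))) = -411*(296 + (9 - 27)) = -411*(296 - 18) = -411*278 = -114258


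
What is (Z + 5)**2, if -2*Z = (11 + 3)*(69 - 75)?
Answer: 2209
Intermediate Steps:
Z = 42 (Z = -(11 + 3)*(69 - 75)/2 = -7*(-6) = -1/2*(-84) = 42)
(Z + 5)**2 = (42 + 5)**2 = 47**2 = 2209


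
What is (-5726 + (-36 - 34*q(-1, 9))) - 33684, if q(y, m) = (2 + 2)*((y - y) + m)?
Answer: -40670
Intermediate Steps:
q(y, m) = 4*m (q(y, m) = 4*(0 + m) = 4*m)
(-5726 + (-36 - 34*q(-1, 9))) - 33684 = (-5726 + (-36 - 136*9)) - 33684 = (-5726 + (-36 - 34*36)) - 33684 = (-5726 + (-36 - 1224)) - 33684 = (-5726 - 1260) - 33684 = -6986 - 33684 = -40670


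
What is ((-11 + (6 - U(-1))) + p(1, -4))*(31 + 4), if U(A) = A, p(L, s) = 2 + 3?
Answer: 35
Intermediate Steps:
p(L, s) = 5
((-11 + (6 - U(-1))) + p(1, -4))*(31 + 4) = ((-11 + (6 - 1*(-1))) + 5)*(31 + 4) = ((-11 + (6 + 1)) + 5)*35 = ((-11 + 7) + 5)*35 = (-4 + 5)*35 = 1*35 = 35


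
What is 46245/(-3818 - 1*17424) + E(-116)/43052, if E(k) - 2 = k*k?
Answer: -213133113/114313823 ≈ -1.8645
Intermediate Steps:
E(k) = 2 + k² (E(k) = 2 + k*k = 2 + k²)
46245/(-3818 - 1*17424) + E(-116)/43052 = 46245/(-3818 - 1*17424) + (2 + (-116)²)/43052 = 46245/(-3818 - 17424) + (2 + 13456)*(1/43052) = 46245/(-21242) + 13458*(1/43052) = 46245*(-1/21242) + 6729/21526 = -46245/21242 + 6729/21526 = -213133113/114313823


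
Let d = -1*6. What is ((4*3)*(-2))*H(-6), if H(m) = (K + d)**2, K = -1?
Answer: -1176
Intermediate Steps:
d = -6
H(m) = 49 (H(m) = (-1 - 6)**2 = (-7)**2 = 49)
((4*3)*(-2))*H(-6) = ((4*3)*(-2))*49 = (12*(-2))*49 = -24*49 = -1176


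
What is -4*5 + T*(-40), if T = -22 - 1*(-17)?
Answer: 180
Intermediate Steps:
T = -5 (T = -22 + 17 = -5)
-4*5 + T*(-40) = -4*5 - 5*(-40) = -20 + 200 = 180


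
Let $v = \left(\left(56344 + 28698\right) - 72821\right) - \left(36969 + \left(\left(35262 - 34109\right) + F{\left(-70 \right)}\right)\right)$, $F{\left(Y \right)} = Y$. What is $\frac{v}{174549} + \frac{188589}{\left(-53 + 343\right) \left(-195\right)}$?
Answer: $- \frac{11459588137}{3290248650} \approx -3.4829$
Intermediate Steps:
$v = -25831$ ($v = \left(\left(56344 + 28698\right) - 72821\right) - \left(36969 + \left(\left(35262 - 34109\right) - 70\right)\right) = \left(85042 - 72821\right) - \left(36969 + \left(1153 - 70\right)\right) = 12221 - \left(36969 + 1083\right) = 12221 - 38052 = -25831$)
$\frac{v}{174549} + \frac{188589}{\left(-53 + 343\right) \left(-195\right)} = - \frac{25831}{174549} + \frac{188589}{\left(-53 + 343\right) \left(-195\right)} = \left(-25831\right) \frac{1}{174549} + \frac{188589}{290 \left(-195\right)} = - \frac{25831}{174549} + \frac{188589}{-56550} = - \frac{25831}{174549} + 188589 \left(- \frac{1}{56550}\right) = - \frac{25831}{174549} - \frac{62863}{18850} = - \frac{11459588137}{3290248650}$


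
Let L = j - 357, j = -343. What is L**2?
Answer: 490000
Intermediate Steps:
L = -700 (L = -343 - 357 = -700)
L**2 = (-700)**2 = 490000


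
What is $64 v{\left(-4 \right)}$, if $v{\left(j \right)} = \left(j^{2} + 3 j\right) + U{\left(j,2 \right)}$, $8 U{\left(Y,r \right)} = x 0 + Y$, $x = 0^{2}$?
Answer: $224$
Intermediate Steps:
$x = 0$
$U{\left(Y,r \right)} = \frac{Y}{8}$ ($U{\left(Y,r \right)} = \frac{0 \cdot 0 + Y}{8} = \frac{0 + Y}{8} = \frac{Y}{8}$)
$v{\left(j \right)} = j^{2} + \frac{25 j}{8}$ ($v{\left(j \right)} = \left(j^{2} + 3 j\right) + \frac{j}{8} = j^{2} + \frac{25 j}{8}$)
$64 v{\left(-4 \right)} = 64 \cdot \frac{1}{8} \left(-4\right) \left(25 + 8 \left(-4\right)\right) = 64 \cdot \frac{1}{8} \left(-4\right) \left(25 - 32\right) = 64 \cdot \frac{1}{8} \left(-4\right) \left(-7\right) = 64 \cdot \frac{7}{2} = 224$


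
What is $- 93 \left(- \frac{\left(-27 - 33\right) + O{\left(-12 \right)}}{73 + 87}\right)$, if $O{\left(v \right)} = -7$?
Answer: $- \frac{6231}{160} \approx -38.944$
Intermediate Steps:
$- 93 \left(- \frac{\left(-27 - 33\right) + O{\left(-12 \right)}}{73 + 87}\right) = - 93 \left(- \frac{\left(-27 - 33\right) - 7}{73 + 87}\right) = - 93 \left(- \frac{-60 - 7}{160}\right) = - 93 \left(- \frac{-67}{160}\right) = - 93 \left(\left(-1\right) \left(- \frac{67}{160}\right)\right) = \left(-93\right) \frac{67}{160} = - \frac{6231}{160}$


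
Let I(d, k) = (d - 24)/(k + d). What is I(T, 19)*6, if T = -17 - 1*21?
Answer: 372/19 ≈ 19.579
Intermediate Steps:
T = -38 (T = -17 - 21 = -38)
I(d, k) = (-24 + d)/(d + k)
I(T, 19)*6 = ((-24 - 38)/(-38 + 19))*6 = (-62/(-19))*6 = -1/19*(-62)*6 = (62/19)*6 = 372/19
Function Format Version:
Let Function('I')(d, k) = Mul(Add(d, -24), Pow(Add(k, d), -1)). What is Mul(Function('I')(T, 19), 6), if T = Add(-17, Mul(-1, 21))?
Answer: Rational(372, 19) ≈ 19.579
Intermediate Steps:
T = -38 (T = Add(-17, -21) = -38)
Function('I')(d, k) = Mul(Pow(Add(d, k), -1), Add(-24, d)) (Function('I')(d, k) = Mul(Add(-24, d), Pow(Add(d, k), -1)) = Mul(Pow(Add(d, k), -1), Add(-24, d)))
Mul(Function('I')(T, 19), 6) = Mul(Mul(Pow(Add(-38, 19), -1), Add(-24, -38)), 6) = Mul(Mul(Pow(-19, -1), -62), 6) = Mul(Mul(Rational(-1, 19), -62), 6) = Mul(Rational(62, 19), 6) = Rational(372, 19)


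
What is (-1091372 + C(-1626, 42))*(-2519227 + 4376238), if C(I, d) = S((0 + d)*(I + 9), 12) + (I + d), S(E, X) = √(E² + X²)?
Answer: -2029631314516 + 11142066*√128119765 ≈ -1.9035e+12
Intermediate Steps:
C(I, d) = I + d + √(144 + d²*(9 + I)²) (C(I, d) = √(((0 + d)*(I + 9))² + 12²) + (I + d) = √((d*(9 + I))² + 144) + (I + d) = √(d²*(9 + I)² + 144) + (I + d) = √(144 + d²*(9 + I)²) + (I + d) = I + d + √(144 + d²*(9 + I)²))
(-1091372 + C(-1626, 42))*(-2519227 + 4376238) = (-1091372 + (-1626 + 42 + √(144 + 42²*(9 - 1626)²)))*(-2519227 + 4376238) = (-1091372 + (-1626 + 42 + √(144 + 1764*(-1617)²)))*1857011 = (-1091372 + (-1626 + 42 + √(144 + 1764*2614689)))*1857011 = (-1091372 + (-1626 + 42 + √(144 + 4612311396)))*1857011 = (-1091372 + (-1626 + 42 + √4612311540))*1857011 = (-1091372 + (-1626 + 42 + 6*√128119765))*1857011 = (-1091372 + (-1584 + 6*√128119765))*1857011 = (-1092956 + 6*√128119765)*1857011 = -2029631314516 + 11142066*√128119765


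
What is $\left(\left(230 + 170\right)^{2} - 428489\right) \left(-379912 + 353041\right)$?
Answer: $7214567919$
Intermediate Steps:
$\left(\left(230 + 170\right)^{2} - 428489\right) \left(-379912 + 353041\right) = \left(400^{2} - 428489\right) \left(-26871\right) = \left(160000 - 428489\right) \left(-26871\right) = \left(-268489\right) \left(-26871\right) = 7214567919$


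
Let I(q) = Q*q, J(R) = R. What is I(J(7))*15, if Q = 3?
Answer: 315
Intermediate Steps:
I(q) = 3*q
I(J(7))*15 = (3*7)*15 = 21*15 = 315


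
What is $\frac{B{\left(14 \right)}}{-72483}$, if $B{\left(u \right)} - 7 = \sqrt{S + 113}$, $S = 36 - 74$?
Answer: $- \frac{7}{72483} - \frac{5 \sqrt{3}}{72483} \approx -0.00021605$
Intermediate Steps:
$S = -38$ ($S = 36 - 74 = -38$)
$B{\left(u \right)} = 7 + 5 \sqrt{3}$ ($B{\left(u \right)} = 7 + \sqrt{-38 + 113} = 7 + \sqrt{75} = 7 + 5 \sqrt{3}$)
$\frac{B{\left(14 \right)}}{-72483} = \frac{7 + 5 \sqrt{3}}{-72483} = \left(7 + 5 \sqrt{3}\right) \left(- \frac{1}{72483}\right) = - \frac{7}{72483} - \frac{5 \sqrt{3}}{72483}$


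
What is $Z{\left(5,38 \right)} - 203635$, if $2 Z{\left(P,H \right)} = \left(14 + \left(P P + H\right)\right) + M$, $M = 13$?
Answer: $-203590$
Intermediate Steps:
$Z{\left(P,H \right)} = \frac{27}{2} + \frac{H}{2} + \frac{P^{2}}{2}$ ($Z{\left(P,H \right)} = \frac{\left(14 + \left(P P + H\right)\right) + 13}{2} = \frac{\left(14 + \left(P^{2} + H\right)\right) + 13}{2} = \frac{\left(14 + \left(H + P^{2}\right)\right) + 13}{2} = \frac{\left(14 + H + P^{2}\right) + 13}{2} = \frac{27 + H + P^{2}}{2} = \frac{27}{2} + \frac{H}{2} + \frac{P^{2}}{2}$)
$Z{\left(5,38 \right)} - 203635 = \left(\frac{27}{2} + \frac{1}{2} \cdot 38 + \frac{5^{2}}{2}\right) - 203635 = \left(\frac{27}{2} + 19 + \frac{1}{2} \cdot 25\right) - 203635 = \left(\frac{27}{2} + 19 + \frac{25}{2}\right) - 203635 = 45 - 203635 = -203590$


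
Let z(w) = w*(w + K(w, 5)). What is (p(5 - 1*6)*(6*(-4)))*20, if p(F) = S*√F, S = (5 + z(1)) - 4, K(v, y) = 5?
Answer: -3360*I ≈ -3360.0*I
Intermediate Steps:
z(w) = w*(5 + w) (z(w) = w*(w + 5) = w*(5 + w))
S = 7 (S = (5 + 1*(5 + 1)) - 4 = (5 + 1*6) - 4 = (5 + 6) - 4 = 11 - 4 = 7)
p(F) = 7*√F
(p(5 - 1*6)*(6*(-4)))*20 = ((7*√(5 - 1*6))*(6*(-4)))*20 = ((7*√(5 - 6))*(-24))*20 = ((7*√(-1))*(-24))*20 = ((7*I)*(-24))*20 = -168*I*20 = -3360*I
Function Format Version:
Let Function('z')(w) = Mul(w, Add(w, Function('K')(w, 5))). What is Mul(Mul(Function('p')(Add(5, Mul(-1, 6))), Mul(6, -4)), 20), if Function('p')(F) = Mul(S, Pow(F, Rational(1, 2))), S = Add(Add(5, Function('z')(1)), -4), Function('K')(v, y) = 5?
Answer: Mul(-3360, I) ≈ Mul(-3360.0, I)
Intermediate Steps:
Function('z')(w) = Mul(w, Add(5, w)) (Function('z')(w) = Mul(w, Add(w, 5)) = Mul(w, Add(5, w)))
S = 7 (S = Add(Add(5, Mul(1, Add(5, 1))), -4) = Add(Add(5, Mul(1, 6)), -4) = Add(Add(5, 6), -4) = Add(11, -4) = 7)
Function('p')(F) = Mul(7, Pow(F, Rational(1, 2)))
Mul(Mul(Function('p')(Add(5, Mul(-1, 6))), Mul(6, -4)), 20) = Mul(Mul(Mul(7, Pow(Add(5, Mul(-1, 6)), Rational(1, 2))), Mul(6, -4)), 20) = Mul(Mul(Mul(7, Pow(Add(5, -6), Rational(1, 2))), -24), 20) = Mul(Mul(Mul(7, Pow(-1, Rational(1, 2))), -24), 20) = Mul(Mul(Mul(7, I), -24), 20) = Mul(Mul(-168, I), 20) = Mul(-3360, I)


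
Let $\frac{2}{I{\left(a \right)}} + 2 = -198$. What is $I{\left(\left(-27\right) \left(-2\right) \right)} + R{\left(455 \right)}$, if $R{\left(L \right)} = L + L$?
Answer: $\frac{90999}{100} \approx 909.99$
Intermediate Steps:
$I{\left(a \right)} = - \frac{1}{100}$ ($I{\left(a \right)} = \frac{2}{-2 - 198} = \frac{2}{-200} = 2 \left(- \frac{1}{200}\right) = - \frac{1}{100}$)
$R{\left(L \right)} = 2 L$
$I{\left(\left(-27\right) \left(-2\right) \right)} + R{\left(455 \right)} = - \frac{1}{100} + 2 \cdot 455 = - \frac{1}{100} + 910 = \frac{90999}{100}$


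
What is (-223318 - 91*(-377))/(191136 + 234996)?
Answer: -189011/426132 ≈ -0.44355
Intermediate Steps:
(-223318 - 91*(-377))/(191136 + 234996) = (-223318 + 34307)/426132 = -189011*1/426132 = -189011/426132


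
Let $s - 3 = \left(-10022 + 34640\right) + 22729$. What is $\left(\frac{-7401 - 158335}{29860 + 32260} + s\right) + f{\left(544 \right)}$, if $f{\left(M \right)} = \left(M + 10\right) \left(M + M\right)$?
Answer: $\frac{5048021313}{7765} \approx 6.501 \cdot 10^{5}$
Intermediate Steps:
$f{\left(M \right)} = 2 M \left(10 + M\right)$ ($f{\left(M \right)} = \left(10 + M\right) 2 M = 2 M \left(10 + M\right)$)
$s = 47350$ ($s = 3 + \left(\left(-10022 + 34640\right) + 22729\right) = 3 + \left(24618 + 22729\right) = 3 + 47347 = 47350$)
$\left(\frac{-7401 - 158335}{29860 + 32260} + s\right) + f{\left(544 \right)} = \left(\frac{-7401 - 158335}{29860 + 32260} + 47350\right) + 2 \cdot 544 \left(10 + 544\right) = \left(- \frac{165736}{62120} + 47350\right) + 2 \cdot 544 \cdot 554 = \left(\left(-165736\right) \frac{1}{62120} + 47350\right) + 602752 = \left(- \frac{20717}{7765} + 47350\right) + 602752 = \frac{367652033}{7765} + 602752 = \frac{5048021313}{7765}$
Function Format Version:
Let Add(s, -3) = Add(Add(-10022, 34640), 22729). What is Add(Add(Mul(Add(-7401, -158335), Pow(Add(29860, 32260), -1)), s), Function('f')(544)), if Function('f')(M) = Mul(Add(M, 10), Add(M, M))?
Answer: Rational(5048021313, 7765) ≈ 6.5010e+5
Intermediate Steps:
Function('f')(M) = Mul(2, M, Add(10, M)) (Function('f')(M) = Mul(Add(10, M), Mul(2, M)) = Mul(2, M, Add(10, M)))
s = 47350 (s = Add(3, Add(Add(-10022, 34640), 22729)) = Add(3, Add(24618, 22729)) = Add(3, 47347) = 47350)
Add(Add(Mul(Add(-7401, -158335), Pow(Add(29860, 32260), -1)), s), Function('f')(544)) = Add(Add(Mul(Add(-7401, -158335), Pow(Add(29860, 32260), -1)), 47350), Mul(2, 544, Add(10, 544))) = Add(Add(Mul(-165736, Pow(62120, -1)), 47350), Mul(2, 544, 554)) = Add(Add(Mul(-165736, Rational(1, 62120)), 47350), 602752) = Add(Add(Rational(-20717, 7765), 47350), 602752) = Add(Rational(367652033, 7765), 602752) = Rational(5048021313, 7765)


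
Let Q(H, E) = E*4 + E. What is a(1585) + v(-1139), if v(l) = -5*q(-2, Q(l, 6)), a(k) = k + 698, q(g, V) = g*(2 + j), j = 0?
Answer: 2303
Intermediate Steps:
Q(H, E) = 5*E (Q(H, E) = 4*E + E = 5*E)
q(g, V) = 2*g (q(g, V) = g*(2 + 0) = g*2 = 2*g)
a(k) = 698 + k
v(l) = 20 (v(l) = -10*(-2) = -5*(-4) = 20)
a(1585) + v(-1139) = (698 + 1585) + 20 = 2283 + 20 = 2303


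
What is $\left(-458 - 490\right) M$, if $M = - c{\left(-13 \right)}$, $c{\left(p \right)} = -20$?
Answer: $-18960$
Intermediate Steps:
$M = 20$ ($M = \left(-1\right) \left(-20\right) = 20$)
$\left(-458 - 490\right) M = \left(-458 - 490\right) 20 = \left(-948\right) 20 = -18960$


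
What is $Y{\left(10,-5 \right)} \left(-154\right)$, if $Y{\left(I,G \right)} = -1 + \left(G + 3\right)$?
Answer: $462$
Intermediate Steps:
$Y{\left(I,G \right)} = 2 + G$ ($Y{\left(I,G \right)} = -1 + \left(3 + G\right) = 2 + G$)
$Y{\left(10,-5 \right)} \left(-154\right) = \left(2 - 5\right) \left(-154\right) = \left(-3\right) \left(-154\right) = 462$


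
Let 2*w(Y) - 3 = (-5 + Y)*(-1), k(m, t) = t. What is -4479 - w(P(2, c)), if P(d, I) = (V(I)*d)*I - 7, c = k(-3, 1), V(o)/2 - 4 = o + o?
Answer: -8949/2 ≈ -4474.5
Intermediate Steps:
V(o) = 8 + 4*o (V(o) = 8 + 2*(o + o) = 8 + 2*(2*o) = 8 + 4*o)
c = 1
P(d, I) = -7 + I*d*(8 + 4*I) (P(d, I) = ((8 + 4*I)*d)*I - 7 = (d*(8 + 4*I))*I - 7 = I*d*(8 + 4*I) - 7 = -7 + I*d*(8 + 4*I))
w(Y) = 4 - Y/2 (w(Y) = 3/2 + ((-5 + Y)*(-1))/2 = 3/2 + (5 - Y)/2 = 3/2 + (5/2 - Y/2) = 4 - Y/2)
-4479 - w(P(2, c)) = -4479 - (4 - (-7 + 4*1*2*(2 + 1))/2) = -4479 - (4 - (-7 + 4*1*2*3)/2) = -4479 - (4 - (-7 + 24)/2) = -4479 - (4 - ½*17) = -4479 - (4 - 17/2) = -4479 - 1*(-9/2) = -4479 + 9/2 = -8949/2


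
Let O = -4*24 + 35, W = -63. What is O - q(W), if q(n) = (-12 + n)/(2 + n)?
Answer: -3796/61 ≈ -62.229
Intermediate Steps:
q(n) = (-12 + n)/(2 + n)
O = -61 (O = -96 + 35 = -61)
O - q(W) = -61 - (-12 - 63)/(2 - 63) = -61 - (-75)/(-61) = -61 - (-1)*(-75)/61 = -61 - 1*75/61 = -61 - 75/61 = -3796/61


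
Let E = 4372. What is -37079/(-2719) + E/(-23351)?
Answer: 853944261/63491369 ≈ 13.450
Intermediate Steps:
-37079/(-2719) + E/(-23351) = -37079/(-2719) + 4372/(-23351) = -37079*(-1/2719) + 4372*(-1/23351) = 37079/2719 - 4372/23351 = 853944261/63491369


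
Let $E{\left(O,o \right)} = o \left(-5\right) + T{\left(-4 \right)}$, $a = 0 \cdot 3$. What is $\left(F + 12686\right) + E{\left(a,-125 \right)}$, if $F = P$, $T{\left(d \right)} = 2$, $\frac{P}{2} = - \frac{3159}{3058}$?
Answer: $\frac{20352418}{1529} \approx 13311.0$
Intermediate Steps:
$P = - \frac{3159}{1529}$ ($P = 2 \left(- \frac{3159}{3058}\right) = - \frac{3159}{1529} \approx -2.0661$)
$F = - \frac{3159}{1529} \approx -2.0661$
$a = 0$
$E{\left(O,o \right)} = 2 - 5 o$ ($E{\left(O,o \right)} = o \left(-5\right) + 2 = - 5 o + 2 = 2 - 5 o$)
$\left(F + 12686\right) + E{\left(a,-125 \right)} = \left(- \frac{3159}{1529} + 12686\right) + \left(2 - -625\right) = \frac{19393735}{1529} + \left(2 + 625\right) = \frac{19393735}{1529} + 627 = \frac{20352418}{1529}$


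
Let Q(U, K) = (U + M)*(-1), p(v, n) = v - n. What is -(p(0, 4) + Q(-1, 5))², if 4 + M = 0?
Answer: -1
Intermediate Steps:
M = -4 (M = -4 + 0 = -4)
Q(U, K) = 4 - U (Q(U, K) = (U - 4)*(-1) = (-4 + U)*(-1) = 4 - U)
-(p(0, 4) + Q(-1, 5))² = -((0 - 1*4) + (4 - 1*(-1)))² = -((0 - 4) + (4 + 1))² = -(-4 + 5)² = -1*1² = -1*1 = -1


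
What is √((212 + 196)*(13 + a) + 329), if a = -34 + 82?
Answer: √25217 ≈ 158.80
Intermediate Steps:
a = 48
√((212 + 196)*(13 + a) + 329) = √((212 + 196)*(13 + 48) + 329) = √(408*61 + 329) = √(24888 + 329) = √25217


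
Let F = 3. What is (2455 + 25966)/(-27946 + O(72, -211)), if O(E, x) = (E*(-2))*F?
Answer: -28421/28378 ≈ -1.0015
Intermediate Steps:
O(E, x) = -6*E (O(E, x) = (E*(-2))*3 = -2*E*3 = -6*E)
(2455 + 25966)/(-27946 + O(72, -211)) = (2455 + 25966)/(-27946 - 6*72) = 28421/(-27946 - 432) = 28421/(-28378) = 28421*(-1/28378) = -28421/28378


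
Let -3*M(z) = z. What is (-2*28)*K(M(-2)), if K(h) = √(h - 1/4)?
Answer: -28*√15/3 ≈ -36.148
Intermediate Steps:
M(z) = -z/3
K(h) = √(-¼ + h) (K(h) = √(h - 1*¼) = √(h - ¼) = √(-¼ + h))
(-2*28)*K(M(-2)) = (-2*28)*(√(-1 + 4*(-⅓*(-2)))/2) = -28*√(-1 + 4*(⅔)) = -28*√(-1 + 8/3) = -28*√(5/3) = -28*√15/3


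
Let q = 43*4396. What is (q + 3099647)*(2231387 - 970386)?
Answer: 4147022463675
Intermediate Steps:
q = 189028
(q + 3099647)*(2231387 - 970386) = (189028 + 3099647)*(2231387 - 970386) = 3288675*1261001 = 4147022463675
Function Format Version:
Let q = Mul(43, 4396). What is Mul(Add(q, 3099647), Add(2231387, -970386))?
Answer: 4147022463675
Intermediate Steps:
q = 189028
Mul(Add(q, 3099647), Add(2231387, -970386)) = Mul(Add(189028, 3099647), Add(2231387, -970386)) = Mul(3288675, 1261001) = 4147022463675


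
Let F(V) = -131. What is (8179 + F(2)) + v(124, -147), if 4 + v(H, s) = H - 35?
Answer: 8133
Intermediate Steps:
v(H, s) = -39 + H (v(H, s) = -4 + (H - 35) = -4 + (-35 + H) = -39 + H)
(8179 + F(2)) + v(124, -147) = (8179 - 131) + (-39 + 124) = 8048 + 85 = 8133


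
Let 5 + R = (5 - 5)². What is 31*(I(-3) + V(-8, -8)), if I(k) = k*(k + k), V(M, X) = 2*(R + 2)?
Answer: 372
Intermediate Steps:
R = -5 (R = -5 + (5 - 5)² = -5 + 0² = -5 + 0 = -5)
V(M, X) = -6 (V(M, X) = 2*(-5 + 2) = 2*(-3) = -6)
I(k) = 2*k² (I(k) = k*(2*k) = 2*k²)
31*(I(-3) + V(-8, -8)) = 31*(2*(-3)² - 6) = 31*(2*9 - 6) = 31*(18 - 6) = 31*12 = 372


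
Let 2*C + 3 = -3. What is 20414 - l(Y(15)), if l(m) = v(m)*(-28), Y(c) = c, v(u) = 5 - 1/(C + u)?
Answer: 61655/3 ≈ 20552.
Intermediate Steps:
C = -3 (C = -3/2 + (½)*(-3) = -3/2 - 3/2 = -3)
v(u) = 5 - 1/(-3 + u)
l(m) = -28*(-16 + 5*m)/(-3 + m) (l(m) = ((-16 + 5*m)/(-3 + m))*(-28) = -28*(-16 + 5*m)/(-3 + m))
20414 - l(Y(15)) = 20414 - 28*(16 - 5*15)/(-3 + 15) = 20414 - 28*(16 - 75)/12 = 20414 - 28*(-59)/12 = 20414 - 1*(-413/3) = 20414 + 413/3 = 61655/3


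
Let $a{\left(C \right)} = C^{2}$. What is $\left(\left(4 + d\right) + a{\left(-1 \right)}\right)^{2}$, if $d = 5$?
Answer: $100$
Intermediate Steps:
$\left(\left(4 + d\right) + a{\left(-1 \right)}\right)^{2} = \left(\left(4 + 5\right) + \left(-1\right)^{2}\right)^{2} = \left(9 + 1\right)^{2} = 10^{2} = 100$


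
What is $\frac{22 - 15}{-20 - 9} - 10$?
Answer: $- \frac{297}{29} \approx -10.241$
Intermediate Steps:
$\frac{22 - 15}{-20 - 9} - 10 = \frac{7}{-29} - 10 = 7 \left(- \frac{1}{29}\right) - 10 = - \frac{7}{29} - 10 = - \frac{297}{29}$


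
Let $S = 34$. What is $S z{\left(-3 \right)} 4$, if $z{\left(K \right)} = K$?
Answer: $-408$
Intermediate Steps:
$S z{\left(-3 \right)} 4 = 34 \left(-3\right) 4 = \left(-102\right) 4 = -408$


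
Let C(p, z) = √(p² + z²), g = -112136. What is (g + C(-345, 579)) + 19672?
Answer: -92464 + 3*√50474 ≈ -91790.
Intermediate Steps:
(g + C(-345, 579)) + 19672 = (-112136 + √((-345)² + 579²)) + 19672 = (-112136 + √(119025 + 335241)) + 19672 = (-112136 + √454266) + 19672 = (-112136 + 3*√50474) + 19672 = -92464 + 3*√50474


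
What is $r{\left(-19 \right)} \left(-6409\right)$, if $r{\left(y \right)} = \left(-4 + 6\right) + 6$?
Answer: $-51272$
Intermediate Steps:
$r{\left(y \right)} = 8$ ($r{\left(y \right)} = 2 + 6 = 8$)
$r{\left(-19 \right)} \left(-6409\right) = 8 \left(-6409\right) = -51272$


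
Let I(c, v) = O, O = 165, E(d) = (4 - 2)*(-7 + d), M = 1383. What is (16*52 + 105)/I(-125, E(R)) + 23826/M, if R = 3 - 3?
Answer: 1742387/76065 ≈ 22.907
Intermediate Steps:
R = 0
E(d) = -14 + 2*d (E(d) = 2*(-7 + d) = -14 + 2*d)
I(c, v) = 165
(16*52 + 105)/I(-125, E(R)) + 23826/M = (16*52 + 105)/165 + 23826/1383 = (832 + 105)*(1/165) + 23826*(1/1383) = 937*(1/165) + 7942/461 = 937/165 + 7942/461 = 1742387/76065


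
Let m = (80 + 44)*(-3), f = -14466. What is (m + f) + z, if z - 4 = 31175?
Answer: 16341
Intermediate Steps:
z = 31179 (z = 4 + 31175 = 31179)
m = -372 (m = 124*(-3) = -372)
(m + f) + z = (-372 - 14466) + 31179 = -14838 + 31179 = 16341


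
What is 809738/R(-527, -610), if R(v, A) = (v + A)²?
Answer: 809738/1292769 ≈ 0.62636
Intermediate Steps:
R(v, A) = (A + v)²
809738/R(-527, -610) = 809738/((-610 - 527)²) = 809738/((-1137)²) = 809738/1292769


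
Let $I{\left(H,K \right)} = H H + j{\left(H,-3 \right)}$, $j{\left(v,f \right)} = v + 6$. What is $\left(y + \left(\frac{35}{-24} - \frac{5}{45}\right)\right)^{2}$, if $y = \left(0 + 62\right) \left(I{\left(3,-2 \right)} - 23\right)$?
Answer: $\frac{503239489}{5184} \approx 97076.0$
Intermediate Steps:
$j{\left(v,f \right)} = 6 + v$
$I{\left(H,K \right)} = 6 + H + H^{2}$ ($I{\left(H,K \right)} = H H + \left(6 + H\right) = H^{2} + \left(6 + H\right) = 6 + H + H^{2}$)
$y = -310$ ($y = \left(0 + 62\right) \left(\left(6 + 3 + 3^{2}\right) - 23\right) = 62 \left(\left(6 + 3 + 9\right) - 23\right) = 62 \left(18 - 23\right) = 62 \left(-5\right) = -310$)
$\left(y + \left(\frac{35}{-24} - \frac{5}{45}\right)\right)^{2} = \left(-310 + \left(\frac{35}{-24} - \frac{5}{45}\right)\right)^{2} = \left(-310 + \left(35 \left(- \frac{1}{24}\right) - \frac{1}{9}\right)\right)^{2} = \left(-310 - \frac{113}{72}\right)^{2} = \left(- \frac{22433}{72}\right)^{2} = \frac{503239489}{5184}$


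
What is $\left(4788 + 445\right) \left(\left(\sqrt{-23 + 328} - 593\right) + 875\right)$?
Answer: $1475706 + 5233 \sqrt{305} \approx 1.5671 \cdot 10^{6}$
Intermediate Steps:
$\left(4788 + 445\right) \left(\left(\sqrt{-23 + 328} - 593\right) + 875\right) = 5233 \left(\left(\sqrt{305} - 593\right) + 875\right) = 5233 \left(\left(-593 + \sqrt{305}\right) + 875\right) = 5233 \left(282 + \sqrt{305}\right) = 1475706 + 5233 \sqrt{305}$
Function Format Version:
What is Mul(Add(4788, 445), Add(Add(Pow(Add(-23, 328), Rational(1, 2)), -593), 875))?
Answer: Add(1475706, Mul(5233, Pow(305, Rational(1, 2)))) ≈ 1.5671e+6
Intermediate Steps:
Mul(Add(4788, 445), Add(Add(Pow(Add(-23, 328), Rational(1, 2)), -593), 875)) = Mul(5233, Add(Add(Pow(305, Rational(1, 2)), -593), 875)) = Mul(5233, Add(Add(-593, Pow(305, Rational(1, 2))), 875)) = Mul(5233, Add(282, Pow(305, Rational(1, 2)))) = Add(1475706, Mul(5233, Pow(305, Rational(1, 2))))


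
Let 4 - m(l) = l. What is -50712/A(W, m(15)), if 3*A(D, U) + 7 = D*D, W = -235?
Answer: -25356/9203 ≈ -2.7552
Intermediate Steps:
m(l) = 4 - l
A(D, U) = -7/3 + D**2/3 (A(D, U) = -7/3 + (D*D)/3 = -7/3 + D**2/3)
-50712/A(W, m(15)) = -50712/(-7/3 + (1/3)*(-235)**2) = -50712/(-7/3 + (1/3)*55225) = -50712/(-7/3 + 55225/3) = -50712/18406 = -50712*1/18406 = -25356/9203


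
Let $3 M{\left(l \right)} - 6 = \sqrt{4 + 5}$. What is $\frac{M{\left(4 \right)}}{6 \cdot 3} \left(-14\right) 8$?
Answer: $- \frac{56}{3} \approx -18.667$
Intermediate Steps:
$M{\left(l \right)} = 3$ ($M{\left(l \right)} = 2 + \frac{\sqrt{4 + 5}}{3} = 2 + \frac{\sqrt{9}}{3} = 2 + \frac{1}{3} \cdot 3 = 2 + 1 = 3$)
$\frac{M{\left(4 \right)}}{6 \cdot 3} \left(-14\right) 8 = \frac{3}{6 \cdot 3} \left(-14\right) 8 = \frac{3}{18} \left(-14\right) 8 = 3 \cdot \frac{1}{18} \left(-14\right) 8 = \frac{1}{6} \left(-14\right) 8 = \left(- \frac{7}{3}\right) 8 = - \frac{56}{3}$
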